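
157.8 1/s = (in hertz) 157.8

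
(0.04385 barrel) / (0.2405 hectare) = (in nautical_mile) 1.565e-09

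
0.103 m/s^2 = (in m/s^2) 0.103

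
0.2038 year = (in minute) 1.071e+05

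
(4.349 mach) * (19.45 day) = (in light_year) 2.63e-07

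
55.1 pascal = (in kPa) 0.0551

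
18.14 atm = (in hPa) 1.838e+04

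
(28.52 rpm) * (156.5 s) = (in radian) 467.4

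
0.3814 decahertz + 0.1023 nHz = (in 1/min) 228.8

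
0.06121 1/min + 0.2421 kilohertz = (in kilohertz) 0.2421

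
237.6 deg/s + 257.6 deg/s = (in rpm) 82.53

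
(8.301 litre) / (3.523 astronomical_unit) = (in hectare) 1.575e-18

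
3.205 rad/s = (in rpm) 30.61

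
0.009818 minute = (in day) 6.818e-06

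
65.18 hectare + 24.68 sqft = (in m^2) 6.518e+05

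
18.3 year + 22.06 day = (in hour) 1.608e+05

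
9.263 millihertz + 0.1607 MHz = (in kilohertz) 160.7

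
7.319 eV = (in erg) 1.173e-11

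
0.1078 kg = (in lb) 0.2377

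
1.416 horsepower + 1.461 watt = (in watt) 1057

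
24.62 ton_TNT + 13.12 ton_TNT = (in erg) 1.579e+18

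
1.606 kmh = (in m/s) 0.4461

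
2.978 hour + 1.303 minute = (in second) 1.08e+04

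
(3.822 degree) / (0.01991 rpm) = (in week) 5.29e-05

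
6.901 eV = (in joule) 1.106e-18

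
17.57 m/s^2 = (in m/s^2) 17.57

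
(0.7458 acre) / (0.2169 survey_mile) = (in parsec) 2.802e-16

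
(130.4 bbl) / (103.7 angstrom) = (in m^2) 1.999e+09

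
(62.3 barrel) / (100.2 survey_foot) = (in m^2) 0.3243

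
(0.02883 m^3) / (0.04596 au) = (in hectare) 4.193e-16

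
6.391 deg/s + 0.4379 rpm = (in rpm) 1.503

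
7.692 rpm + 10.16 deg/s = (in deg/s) 56.31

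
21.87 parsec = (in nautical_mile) 3.644e+14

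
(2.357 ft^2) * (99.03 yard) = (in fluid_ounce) 6.705e+05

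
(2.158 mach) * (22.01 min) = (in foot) 3.184e+06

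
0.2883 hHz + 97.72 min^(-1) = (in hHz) 0.3046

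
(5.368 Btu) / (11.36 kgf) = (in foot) 166.8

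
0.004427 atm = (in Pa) 448.6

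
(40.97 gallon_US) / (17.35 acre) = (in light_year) 2.335e-22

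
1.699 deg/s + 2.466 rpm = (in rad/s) 0.2879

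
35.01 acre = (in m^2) 1.417e+05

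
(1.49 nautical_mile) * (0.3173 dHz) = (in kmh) 315.2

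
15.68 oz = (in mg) 4.445e+05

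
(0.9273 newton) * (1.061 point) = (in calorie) 8.296e-05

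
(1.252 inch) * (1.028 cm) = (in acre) 8.078e-08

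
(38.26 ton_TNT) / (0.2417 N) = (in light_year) 7.001e-05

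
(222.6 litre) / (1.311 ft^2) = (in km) 0.001828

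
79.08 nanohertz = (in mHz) 7.908e-05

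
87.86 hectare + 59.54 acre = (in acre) 276.6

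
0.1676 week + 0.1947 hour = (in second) 1.021e+05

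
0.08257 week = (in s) 4.994e+04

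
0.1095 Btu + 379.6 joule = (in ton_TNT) 1.183e-07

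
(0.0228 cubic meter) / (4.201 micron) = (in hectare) 0.5427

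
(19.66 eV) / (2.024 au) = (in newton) 1.04e-29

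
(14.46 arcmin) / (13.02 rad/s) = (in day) 3.739e-09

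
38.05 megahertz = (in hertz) 3.805e+07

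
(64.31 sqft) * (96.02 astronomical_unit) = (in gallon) 2.267e+16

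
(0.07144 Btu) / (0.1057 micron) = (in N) 7.131e+08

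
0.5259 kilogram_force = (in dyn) 5.157e+05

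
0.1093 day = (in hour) 2.623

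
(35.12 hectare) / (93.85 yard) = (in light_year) 4.326e-13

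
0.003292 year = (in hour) 28.84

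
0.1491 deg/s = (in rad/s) 0.002602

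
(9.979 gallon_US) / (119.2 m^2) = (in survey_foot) 0.00104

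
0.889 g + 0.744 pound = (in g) 338.4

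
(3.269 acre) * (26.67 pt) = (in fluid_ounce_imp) 4.381e+06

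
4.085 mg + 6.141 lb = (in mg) 2.786e+06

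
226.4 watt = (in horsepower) 0.3036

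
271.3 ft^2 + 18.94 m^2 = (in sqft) 475.2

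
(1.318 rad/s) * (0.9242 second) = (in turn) 0.1939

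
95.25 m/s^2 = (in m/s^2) 95.25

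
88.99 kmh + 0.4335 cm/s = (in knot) 48.06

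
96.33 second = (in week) 0.0001593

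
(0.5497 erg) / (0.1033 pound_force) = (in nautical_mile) 6.459e-11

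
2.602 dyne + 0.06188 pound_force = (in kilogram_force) 0.02807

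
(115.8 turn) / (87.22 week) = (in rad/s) 1.379e-05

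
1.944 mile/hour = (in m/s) 0.869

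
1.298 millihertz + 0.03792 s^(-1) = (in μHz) 3.922e+04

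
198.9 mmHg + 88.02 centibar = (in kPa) 114.5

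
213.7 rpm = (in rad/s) 22.38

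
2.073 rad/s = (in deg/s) 118.8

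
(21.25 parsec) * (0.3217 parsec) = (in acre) 1.608e+30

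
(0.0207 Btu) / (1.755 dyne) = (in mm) 1.244e+09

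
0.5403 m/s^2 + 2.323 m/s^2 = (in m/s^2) 2.863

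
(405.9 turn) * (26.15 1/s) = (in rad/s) 6.669e+04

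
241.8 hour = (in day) 10.07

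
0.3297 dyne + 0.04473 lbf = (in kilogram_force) 0.02029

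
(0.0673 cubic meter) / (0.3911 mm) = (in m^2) 172.1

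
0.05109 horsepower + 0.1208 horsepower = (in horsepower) 0.1719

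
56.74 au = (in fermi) 8.488e+27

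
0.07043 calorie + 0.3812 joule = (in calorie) 0.1615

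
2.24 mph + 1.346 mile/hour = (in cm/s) 160.3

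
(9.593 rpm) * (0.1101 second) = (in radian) 0.1106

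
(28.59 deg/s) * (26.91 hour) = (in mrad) 4.834e+07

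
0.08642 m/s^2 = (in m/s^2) 0.08642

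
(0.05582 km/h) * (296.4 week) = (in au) 1.858e-05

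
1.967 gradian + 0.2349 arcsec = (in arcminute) 106.2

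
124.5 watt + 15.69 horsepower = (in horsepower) 15.86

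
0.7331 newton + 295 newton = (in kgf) 30.16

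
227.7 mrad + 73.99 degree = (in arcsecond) 3.133e+05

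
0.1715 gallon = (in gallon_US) 0.1715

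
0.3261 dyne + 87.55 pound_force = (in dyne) 3.894e+07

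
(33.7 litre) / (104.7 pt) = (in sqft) 9.821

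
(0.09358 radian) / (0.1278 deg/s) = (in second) 41.95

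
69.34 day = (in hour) 1664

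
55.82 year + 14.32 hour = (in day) 2.037e+04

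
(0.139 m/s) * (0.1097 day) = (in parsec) 4.27e-14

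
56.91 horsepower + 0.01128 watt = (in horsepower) 56.91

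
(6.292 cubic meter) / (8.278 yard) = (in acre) 0.0002054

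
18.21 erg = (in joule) 1.821e-06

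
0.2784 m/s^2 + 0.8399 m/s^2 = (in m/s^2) 1.118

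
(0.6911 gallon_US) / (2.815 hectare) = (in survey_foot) 3.049e-07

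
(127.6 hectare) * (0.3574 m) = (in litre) 4.56e+08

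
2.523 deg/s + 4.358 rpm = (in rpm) 4.778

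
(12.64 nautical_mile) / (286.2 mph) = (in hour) 0.05082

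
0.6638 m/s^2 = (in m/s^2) 0.6638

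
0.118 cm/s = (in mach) 3.465e-06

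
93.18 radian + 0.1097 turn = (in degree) 5378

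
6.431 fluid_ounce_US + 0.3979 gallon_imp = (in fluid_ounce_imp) 70.36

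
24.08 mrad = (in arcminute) 82.78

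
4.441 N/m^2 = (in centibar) 0.004441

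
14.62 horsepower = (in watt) 1.09e+04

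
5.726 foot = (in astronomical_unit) 1.167e-11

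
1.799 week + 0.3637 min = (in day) 12.59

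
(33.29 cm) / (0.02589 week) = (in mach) 6.244e-08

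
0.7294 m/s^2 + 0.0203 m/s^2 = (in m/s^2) 0.7497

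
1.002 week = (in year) 0.01922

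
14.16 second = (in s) 14.16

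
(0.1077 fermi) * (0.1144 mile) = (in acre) 4.9e-18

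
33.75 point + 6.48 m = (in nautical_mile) 0.003505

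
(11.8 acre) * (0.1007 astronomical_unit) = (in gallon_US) 1.9e+17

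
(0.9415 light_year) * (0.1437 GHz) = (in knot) 2.488e+24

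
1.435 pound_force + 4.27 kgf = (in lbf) 10.85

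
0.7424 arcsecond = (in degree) 0.0002062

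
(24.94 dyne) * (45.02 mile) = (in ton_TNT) 4.319e-09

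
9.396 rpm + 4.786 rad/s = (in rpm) 55.1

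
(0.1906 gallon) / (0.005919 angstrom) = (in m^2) 1.219e+09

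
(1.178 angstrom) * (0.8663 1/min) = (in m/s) 1.701e-12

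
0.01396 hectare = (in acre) 0.0345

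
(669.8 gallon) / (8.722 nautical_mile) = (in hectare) 1.57e-08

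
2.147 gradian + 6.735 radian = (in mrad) 6769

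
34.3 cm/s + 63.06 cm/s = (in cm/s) 97.36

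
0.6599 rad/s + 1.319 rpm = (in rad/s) 0.798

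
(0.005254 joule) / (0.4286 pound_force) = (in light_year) 2.913e-19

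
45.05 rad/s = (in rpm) 430.2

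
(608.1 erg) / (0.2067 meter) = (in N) 0.0002942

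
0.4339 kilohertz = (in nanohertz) 4.339e+11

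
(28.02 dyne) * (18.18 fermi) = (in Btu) 4.828e-21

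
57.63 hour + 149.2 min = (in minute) 3607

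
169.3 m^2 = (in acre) 0.04183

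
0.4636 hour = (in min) 27.82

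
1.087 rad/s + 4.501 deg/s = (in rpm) 11.13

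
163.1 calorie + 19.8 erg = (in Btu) 0.6468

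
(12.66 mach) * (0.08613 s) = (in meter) 371.3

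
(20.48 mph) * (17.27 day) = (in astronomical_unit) 9.132e-05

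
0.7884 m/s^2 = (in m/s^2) 0.7884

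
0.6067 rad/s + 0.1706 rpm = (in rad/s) 0.6246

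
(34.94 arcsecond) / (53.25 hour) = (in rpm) 8.438e-09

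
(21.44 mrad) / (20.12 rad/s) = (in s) 0.001066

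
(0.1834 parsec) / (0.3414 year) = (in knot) 1.022e+09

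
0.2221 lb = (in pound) 0.2221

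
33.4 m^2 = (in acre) 0.008253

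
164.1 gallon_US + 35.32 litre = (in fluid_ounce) 2.22e+04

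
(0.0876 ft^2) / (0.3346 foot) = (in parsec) 2.586e-18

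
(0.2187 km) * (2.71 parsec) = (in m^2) 1.829e+19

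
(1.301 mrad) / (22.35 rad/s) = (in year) 1.846e-12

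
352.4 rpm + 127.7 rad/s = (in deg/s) 9431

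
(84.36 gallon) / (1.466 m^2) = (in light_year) 2.302e-17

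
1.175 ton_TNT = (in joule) 4.916e+09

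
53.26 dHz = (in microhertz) 5.326e+06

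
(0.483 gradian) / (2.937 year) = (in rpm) 7.822e-10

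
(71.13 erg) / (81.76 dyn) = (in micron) 8700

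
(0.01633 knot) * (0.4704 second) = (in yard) 0.004322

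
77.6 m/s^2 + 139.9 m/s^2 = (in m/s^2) 217.5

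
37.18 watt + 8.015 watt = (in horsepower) 0.06061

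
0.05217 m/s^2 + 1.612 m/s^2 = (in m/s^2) 1.664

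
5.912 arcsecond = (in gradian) 0.001825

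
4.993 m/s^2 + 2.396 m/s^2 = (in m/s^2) 7.389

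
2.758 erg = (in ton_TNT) 6.592e-17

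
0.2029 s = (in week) 3.355e-07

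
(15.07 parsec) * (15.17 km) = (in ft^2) 7.593e+22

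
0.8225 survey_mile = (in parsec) 4.29e-14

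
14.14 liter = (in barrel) 0.08894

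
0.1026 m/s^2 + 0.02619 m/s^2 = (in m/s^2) 0.1288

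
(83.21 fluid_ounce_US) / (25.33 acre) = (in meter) 2.401e-08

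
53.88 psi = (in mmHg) 2786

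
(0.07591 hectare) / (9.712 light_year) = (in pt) 2.342e-11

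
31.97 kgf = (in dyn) 3.135e+07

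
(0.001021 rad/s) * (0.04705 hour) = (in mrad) 172.9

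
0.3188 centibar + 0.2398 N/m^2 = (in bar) 0.00319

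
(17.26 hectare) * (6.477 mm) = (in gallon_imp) 2.459e+05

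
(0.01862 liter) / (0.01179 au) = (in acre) 2.609e-18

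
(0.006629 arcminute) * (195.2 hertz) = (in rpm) 0.003594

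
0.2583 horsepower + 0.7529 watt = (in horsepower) 0.2593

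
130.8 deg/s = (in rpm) 21.8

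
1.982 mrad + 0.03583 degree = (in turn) 0.000415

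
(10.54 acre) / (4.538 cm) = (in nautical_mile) 507.5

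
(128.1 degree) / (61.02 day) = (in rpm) 4.05e-06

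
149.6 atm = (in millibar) 1.516e+05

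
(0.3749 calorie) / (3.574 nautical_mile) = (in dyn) 23.7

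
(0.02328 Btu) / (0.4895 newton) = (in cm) 5018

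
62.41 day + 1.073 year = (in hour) 1.09e+04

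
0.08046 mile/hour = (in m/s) 0.03597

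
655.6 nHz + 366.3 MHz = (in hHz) 3.663e+06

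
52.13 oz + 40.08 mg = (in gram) 1478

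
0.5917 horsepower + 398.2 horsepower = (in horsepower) 398.8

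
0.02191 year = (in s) 6.91e+05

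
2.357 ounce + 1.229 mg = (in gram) 66.82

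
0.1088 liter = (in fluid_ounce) 3.679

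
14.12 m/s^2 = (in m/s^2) 14.12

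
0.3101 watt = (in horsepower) 0.0004159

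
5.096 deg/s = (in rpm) 0.8493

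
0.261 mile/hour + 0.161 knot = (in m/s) 0.1995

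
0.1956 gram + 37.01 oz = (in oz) 37.02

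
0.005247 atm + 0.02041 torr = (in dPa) 5344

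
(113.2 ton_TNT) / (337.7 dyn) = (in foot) 4.601e+14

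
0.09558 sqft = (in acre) 2.194e-06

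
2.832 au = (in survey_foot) 1.39e+12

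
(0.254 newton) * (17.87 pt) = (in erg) 1.601e+04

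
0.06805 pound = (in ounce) 1.089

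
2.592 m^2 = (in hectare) 0.0002592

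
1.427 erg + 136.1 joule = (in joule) 136.1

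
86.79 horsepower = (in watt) 6.472e+04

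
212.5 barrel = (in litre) 3.378e+04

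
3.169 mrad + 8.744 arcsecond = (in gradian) 0.2044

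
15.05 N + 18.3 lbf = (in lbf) 21.68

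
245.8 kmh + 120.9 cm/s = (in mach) 0.2041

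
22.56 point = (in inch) 0.3133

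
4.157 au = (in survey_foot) 2.04e+12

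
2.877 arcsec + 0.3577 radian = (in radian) 0.3577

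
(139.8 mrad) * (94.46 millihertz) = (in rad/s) 0.01321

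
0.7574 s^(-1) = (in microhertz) 7.574e+05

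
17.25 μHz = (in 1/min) 0.001035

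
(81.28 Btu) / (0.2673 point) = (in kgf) 9.273e+07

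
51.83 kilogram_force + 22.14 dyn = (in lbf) 114.3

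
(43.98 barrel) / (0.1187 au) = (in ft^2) 4.238e-09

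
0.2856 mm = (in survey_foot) 0.000937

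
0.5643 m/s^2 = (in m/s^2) 0.5643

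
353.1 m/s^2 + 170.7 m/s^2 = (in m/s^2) 523.8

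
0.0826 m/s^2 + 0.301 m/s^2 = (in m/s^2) 0.3836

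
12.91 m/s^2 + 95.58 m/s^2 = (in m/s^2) 108.5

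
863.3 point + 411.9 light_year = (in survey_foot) 1.278e+19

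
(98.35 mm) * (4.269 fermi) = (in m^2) 4.199e-16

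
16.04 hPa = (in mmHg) 12.03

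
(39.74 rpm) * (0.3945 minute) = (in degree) 5644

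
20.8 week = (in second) 1.258e+07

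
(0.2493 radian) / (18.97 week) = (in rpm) 2.075e-07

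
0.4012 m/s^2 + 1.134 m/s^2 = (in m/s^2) 1.535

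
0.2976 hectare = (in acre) 0.7354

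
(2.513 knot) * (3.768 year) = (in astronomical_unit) 0.001027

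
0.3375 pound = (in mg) 1.531e+05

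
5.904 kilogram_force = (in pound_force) 13.02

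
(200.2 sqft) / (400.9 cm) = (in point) 1.315e+04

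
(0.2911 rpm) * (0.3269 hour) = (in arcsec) 7.4e+06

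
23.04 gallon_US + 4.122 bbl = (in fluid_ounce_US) 2.511e+04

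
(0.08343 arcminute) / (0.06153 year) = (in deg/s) 7.166e-10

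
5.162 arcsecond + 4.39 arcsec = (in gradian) 0.002948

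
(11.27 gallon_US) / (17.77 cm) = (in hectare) 2.401e-05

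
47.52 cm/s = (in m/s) 0.4752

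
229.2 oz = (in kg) 6.498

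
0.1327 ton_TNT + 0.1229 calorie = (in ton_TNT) 0.1327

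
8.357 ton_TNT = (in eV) 2.182e+29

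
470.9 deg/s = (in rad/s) 8.219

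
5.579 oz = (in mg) 1.582e+05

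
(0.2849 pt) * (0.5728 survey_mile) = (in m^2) 0.09265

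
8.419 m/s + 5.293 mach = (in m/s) 1811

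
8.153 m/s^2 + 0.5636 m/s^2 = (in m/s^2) 8.717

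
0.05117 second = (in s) 0.05117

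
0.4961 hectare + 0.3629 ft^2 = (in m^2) 4961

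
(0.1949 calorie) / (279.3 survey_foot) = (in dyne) 957.9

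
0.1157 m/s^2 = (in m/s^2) 0.1157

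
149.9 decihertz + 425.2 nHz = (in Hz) 14.99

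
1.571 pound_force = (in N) 6.988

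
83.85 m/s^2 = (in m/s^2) 83.85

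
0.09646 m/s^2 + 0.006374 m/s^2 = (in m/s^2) 0.1028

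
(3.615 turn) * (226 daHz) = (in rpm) 4.902e+05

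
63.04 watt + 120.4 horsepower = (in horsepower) 120.5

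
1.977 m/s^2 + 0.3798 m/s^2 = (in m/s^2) 2.357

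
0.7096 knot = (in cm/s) 36.5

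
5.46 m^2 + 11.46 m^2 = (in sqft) 182.1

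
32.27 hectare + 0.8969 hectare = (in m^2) 3.317e+05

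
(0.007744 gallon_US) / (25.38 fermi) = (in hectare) 1.155e+05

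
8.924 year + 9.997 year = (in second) 5.967e+08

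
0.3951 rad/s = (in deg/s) 22.64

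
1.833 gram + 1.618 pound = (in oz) 25.95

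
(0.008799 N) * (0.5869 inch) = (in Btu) 1.243e-07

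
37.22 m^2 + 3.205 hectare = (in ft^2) 3.454e+05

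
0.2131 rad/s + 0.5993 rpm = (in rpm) 2.634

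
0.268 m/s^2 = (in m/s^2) 0.268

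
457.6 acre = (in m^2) 1.852e+06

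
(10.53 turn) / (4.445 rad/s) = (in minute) 0.2481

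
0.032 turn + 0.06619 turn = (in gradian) 39.28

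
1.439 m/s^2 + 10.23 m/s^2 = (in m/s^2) 11.67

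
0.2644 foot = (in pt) 228.4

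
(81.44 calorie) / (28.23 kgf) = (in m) 1.231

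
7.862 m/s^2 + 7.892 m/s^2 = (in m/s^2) 15.75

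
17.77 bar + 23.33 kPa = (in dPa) 1.8e+07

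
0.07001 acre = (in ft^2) 3050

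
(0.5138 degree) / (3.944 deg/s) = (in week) 2.154e-07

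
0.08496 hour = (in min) 5.098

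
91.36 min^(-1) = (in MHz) 1.523e-06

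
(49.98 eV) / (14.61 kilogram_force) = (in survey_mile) 3.473e-23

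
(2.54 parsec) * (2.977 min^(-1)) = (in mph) 8.699e+15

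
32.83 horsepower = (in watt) 2.448e+04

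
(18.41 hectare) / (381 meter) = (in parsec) 1.566e-14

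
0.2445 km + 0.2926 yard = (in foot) 803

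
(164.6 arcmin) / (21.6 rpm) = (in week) 3.5e-08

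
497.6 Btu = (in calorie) 1.255e+05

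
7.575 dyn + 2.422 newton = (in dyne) 2.422e+05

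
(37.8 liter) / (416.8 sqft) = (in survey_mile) 6.066e-07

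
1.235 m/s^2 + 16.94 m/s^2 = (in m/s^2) 18.18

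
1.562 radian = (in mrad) 1562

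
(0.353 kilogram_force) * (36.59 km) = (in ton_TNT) 3.027e-05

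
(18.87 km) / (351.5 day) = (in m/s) 0.0006213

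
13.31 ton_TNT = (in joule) 5.569e+10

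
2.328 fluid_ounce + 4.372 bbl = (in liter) 695.2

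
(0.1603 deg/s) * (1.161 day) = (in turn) 44.67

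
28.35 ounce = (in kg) 0.8037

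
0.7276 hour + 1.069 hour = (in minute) 107.8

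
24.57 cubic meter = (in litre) 2.457e+04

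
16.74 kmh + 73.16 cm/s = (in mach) 0.0158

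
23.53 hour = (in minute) 1412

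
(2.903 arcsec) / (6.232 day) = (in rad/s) 2.614e-11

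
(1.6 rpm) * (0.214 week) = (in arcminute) 7.455e+07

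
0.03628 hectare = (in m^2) 362.8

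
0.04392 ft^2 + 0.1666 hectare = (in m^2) 1666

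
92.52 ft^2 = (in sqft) 92.52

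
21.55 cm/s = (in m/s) 0.2155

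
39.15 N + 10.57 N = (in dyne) 4.972e+06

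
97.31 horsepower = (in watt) 7.256e+04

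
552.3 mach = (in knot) 3.656e+05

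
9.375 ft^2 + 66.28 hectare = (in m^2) 6.628e+05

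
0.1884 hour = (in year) 2.151e-05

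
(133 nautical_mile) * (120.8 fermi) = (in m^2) 2.975e-08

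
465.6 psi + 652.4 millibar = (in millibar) 3.275e+04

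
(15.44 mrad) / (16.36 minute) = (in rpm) 0.0001502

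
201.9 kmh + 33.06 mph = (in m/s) 70.86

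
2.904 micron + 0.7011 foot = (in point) 605.8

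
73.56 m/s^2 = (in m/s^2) 73.56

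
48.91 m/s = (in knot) 95.07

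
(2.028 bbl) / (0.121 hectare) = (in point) 0.7553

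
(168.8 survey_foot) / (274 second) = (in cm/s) 18.78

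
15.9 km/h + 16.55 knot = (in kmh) 46.55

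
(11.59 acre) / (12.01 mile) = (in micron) 2.427e+06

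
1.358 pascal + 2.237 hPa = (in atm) 0.002221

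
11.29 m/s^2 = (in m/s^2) 11.29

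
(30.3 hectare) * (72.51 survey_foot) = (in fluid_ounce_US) 2.264e+11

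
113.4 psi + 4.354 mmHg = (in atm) 7.722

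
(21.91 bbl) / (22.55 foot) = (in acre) 0.0001252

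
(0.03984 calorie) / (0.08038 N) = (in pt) 5878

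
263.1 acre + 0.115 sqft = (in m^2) 1.065e+06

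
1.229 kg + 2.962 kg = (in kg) 4.191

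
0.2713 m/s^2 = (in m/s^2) 0.2713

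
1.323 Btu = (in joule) 1396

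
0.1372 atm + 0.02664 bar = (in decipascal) 1.657e+05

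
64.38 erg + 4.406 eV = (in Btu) 6.102e-09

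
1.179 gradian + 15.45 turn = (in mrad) 9.709e+04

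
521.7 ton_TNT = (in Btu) 2.069e+09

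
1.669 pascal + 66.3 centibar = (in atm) 0.6543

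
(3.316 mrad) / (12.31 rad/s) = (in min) 4.49e-06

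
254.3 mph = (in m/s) 113.7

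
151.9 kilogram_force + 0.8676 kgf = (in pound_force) 336.8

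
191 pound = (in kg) 86.64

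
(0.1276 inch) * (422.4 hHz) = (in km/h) 492.8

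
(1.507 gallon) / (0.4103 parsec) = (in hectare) 4.506e-23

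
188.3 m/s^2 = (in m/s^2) 188.3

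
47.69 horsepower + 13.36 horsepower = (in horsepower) 61.05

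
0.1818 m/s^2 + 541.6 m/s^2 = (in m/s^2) 541.8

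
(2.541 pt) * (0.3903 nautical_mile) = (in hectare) 6.48e-05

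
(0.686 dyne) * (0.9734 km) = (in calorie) 0.001596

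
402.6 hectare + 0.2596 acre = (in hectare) 402.7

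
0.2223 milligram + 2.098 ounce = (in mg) 5.948e+04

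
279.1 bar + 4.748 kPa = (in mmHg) 2.094e+05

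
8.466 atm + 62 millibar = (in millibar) 8640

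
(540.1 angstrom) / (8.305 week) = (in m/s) 1.075e-14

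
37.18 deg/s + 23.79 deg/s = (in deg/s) 60.97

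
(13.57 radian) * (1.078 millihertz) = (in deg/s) 0.8381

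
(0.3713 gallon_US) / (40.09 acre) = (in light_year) 9.157e-25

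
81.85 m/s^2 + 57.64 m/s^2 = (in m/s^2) 139.5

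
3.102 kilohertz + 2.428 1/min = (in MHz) 0.003102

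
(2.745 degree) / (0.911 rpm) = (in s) 0.5022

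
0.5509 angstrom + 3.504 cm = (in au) 2.342e-13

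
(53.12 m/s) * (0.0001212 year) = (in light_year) 2.146e-11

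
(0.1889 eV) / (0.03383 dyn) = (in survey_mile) 5.559e-17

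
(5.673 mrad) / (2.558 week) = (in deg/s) 2.101e-07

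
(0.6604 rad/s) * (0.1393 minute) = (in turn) 0.8785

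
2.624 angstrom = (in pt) 7.438e-07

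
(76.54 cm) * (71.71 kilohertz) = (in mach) 161.2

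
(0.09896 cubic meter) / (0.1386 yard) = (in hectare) 7.808e-05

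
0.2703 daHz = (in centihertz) 270.3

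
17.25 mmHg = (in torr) 17.25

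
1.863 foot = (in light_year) 6.002e-17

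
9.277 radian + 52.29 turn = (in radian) 337.8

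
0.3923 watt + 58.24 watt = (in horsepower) 0.07863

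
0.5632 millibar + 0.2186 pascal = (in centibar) 0.05654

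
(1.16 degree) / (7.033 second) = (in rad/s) 0.002879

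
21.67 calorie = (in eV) 5.659e+20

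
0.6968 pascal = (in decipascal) 6.968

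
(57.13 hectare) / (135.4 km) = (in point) 1.196e+04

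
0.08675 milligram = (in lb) 1.913e-07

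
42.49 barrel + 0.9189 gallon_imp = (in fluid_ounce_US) 2.286e+05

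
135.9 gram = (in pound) 0.2996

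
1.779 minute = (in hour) 0.02965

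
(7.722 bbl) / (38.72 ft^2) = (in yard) 0.3732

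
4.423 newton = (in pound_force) 0.9943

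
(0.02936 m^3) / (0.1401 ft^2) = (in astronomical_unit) 1.508e-11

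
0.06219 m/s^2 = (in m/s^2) 0.06219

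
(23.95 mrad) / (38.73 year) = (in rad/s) 1.961e-11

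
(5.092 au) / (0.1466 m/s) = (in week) 8.591e+06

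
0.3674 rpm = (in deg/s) 2.204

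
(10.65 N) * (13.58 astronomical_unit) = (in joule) 2.164e+13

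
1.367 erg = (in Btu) 1.296e-10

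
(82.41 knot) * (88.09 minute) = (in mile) 139.2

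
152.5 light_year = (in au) 9.644e+06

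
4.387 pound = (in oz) 70.19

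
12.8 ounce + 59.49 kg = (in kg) 59.85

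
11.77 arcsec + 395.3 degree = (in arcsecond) 1.423e+06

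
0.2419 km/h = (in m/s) 0.06719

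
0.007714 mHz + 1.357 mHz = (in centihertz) 0.1365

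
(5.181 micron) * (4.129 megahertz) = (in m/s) 21.39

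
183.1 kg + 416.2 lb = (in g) 3.719e+05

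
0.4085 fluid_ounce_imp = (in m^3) 1.161e-05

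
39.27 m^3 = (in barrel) 247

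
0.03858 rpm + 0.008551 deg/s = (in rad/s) 0.004189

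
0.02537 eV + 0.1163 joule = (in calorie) 0.0278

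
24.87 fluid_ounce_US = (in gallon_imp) 0.1618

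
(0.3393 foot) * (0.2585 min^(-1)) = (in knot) 0.0008661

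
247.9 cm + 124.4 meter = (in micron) 1.269e+08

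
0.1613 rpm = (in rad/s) 0.01689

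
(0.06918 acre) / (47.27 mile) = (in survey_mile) 2.287e-06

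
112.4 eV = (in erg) 1.801e-10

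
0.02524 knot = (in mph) 0.02905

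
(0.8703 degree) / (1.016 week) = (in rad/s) 2.472e-08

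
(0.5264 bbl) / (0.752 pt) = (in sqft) 3396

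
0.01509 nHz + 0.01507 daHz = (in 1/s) 0.1507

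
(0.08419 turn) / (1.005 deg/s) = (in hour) 0.008377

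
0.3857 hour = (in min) 23.14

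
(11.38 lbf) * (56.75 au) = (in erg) 4.298e+21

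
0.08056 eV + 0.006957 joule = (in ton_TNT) 1.663e-12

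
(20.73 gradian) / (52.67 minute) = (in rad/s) 0.000103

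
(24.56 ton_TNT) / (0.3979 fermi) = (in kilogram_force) 2.633e+25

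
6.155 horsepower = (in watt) 4590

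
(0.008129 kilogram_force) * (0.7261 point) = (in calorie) 4.88e-06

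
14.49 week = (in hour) 2434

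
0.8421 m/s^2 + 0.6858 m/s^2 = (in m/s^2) 1.528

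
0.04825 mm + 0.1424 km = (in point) 4.037e+05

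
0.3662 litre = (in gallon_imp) 0.08055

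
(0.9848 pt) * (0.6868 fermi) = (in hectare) 2.386e-23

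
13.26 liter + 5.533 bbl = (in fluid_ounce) 3.019e+04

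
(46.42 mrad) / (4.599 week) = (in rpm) 1.594e-07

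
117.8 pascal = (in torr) 0.8836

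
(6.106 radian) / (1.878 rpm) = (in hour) 0.008624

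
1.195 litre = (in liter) 1.195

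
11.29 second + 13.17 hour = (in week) 0.07841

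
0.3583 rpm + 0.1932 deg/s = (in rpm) 0.3905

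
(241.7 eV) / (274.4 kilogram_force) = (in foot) 4.721e-20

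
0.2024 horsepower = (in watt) 150.9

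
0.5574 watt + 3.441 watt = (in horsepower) 0.005362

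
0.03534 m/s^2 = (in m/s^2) 0.03534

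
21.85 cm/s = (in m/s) 0.2185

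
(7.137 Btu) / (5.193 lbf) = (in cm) 3.26e+04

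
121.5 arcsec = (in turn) 9.375e-05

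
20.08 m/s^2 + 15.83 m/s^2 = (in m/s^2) 35.91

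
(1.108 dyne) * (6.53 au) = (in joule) 1.082e+07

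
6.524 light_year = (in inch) 2.43e+18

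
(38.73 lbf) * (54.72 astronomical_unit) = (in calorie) 3.371e+14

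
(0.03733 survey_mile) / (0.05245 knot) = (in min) 37.11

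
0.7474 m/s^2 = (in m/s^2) 0.7474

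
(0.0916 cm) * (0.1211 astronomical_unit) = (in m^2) 1.659e+07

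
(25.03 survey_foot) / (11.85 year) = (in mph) 4.567e-08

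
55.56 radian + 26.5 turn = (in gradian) 1.414e+04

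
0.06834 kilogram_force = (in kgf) 0.06834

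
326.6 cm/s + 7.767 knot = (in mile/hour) 16.24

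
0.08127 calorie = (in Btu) 0.0003223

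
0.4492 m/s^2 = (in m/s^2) 0.4492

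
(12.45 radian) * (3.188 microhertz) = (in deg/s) 0.002274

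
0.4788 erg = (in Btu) 4.538e-11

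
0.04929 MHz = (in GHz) 4.929e-05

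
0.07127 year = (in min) 3.746e+04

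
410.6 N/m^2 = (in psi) 0.05955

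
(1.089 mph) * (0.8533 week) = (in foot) 8.243e+05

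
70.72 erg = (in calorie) 1.69e-06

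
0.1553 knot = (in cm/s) 7.989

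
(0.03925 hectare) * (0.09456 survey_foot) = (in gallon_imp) 2488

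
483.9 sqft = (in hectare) 0.004496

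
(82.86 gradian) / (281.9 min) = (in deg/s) 0.004409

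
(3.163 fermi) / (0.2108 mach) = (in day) 5.1e-22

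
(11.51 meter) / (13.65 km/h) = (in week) 5.019e-06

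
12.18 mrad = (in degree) 0.6979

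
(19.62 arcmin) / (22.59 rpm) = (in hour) 6.702e-07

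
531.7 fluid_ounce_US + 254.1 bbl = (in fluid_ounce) 1.367e+06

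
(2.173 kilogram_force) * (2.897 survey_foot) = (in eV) 1.174e+20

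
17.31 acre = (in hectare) 7.005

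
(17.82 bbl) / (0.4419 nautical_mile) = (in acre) 8.554e-07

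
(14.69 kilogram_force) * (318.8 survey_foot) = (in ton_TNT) 3.346e-06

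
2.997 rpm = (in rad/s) 0.3138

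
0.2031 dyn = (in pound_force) 4.566e-07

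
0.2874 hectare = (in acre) 0.7102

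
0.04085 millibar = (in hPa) 0.04085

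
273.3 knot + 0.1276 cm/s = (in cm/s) 1.406e+04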